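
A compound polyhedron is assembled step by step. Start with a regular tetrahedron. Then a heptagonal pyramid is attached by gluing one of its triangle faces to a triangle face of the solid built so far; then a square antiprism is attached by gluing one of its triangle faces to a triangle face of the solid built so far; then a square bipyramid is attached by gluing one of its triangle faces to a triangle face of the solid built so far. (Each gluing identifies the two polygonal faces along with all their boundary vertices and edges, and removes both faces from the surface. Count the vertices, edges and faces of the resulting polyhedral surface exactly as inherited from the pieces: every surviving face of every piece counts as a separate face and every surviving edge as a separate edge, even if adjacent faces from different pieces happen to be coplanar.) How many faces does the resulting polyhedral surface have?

A regular tetrahedron: V=4, E=6, F=4.
Attach a heptagonal pyramid (V=8, E=14, F=8) along a 3-gon: merge 3 vertices and 3 edges, delete both glued faces → V=9, E=17, F=10.
Attach a square antiprism (V=8, E=16, F=10) along a 3-gon: merge 3 vertices and 3 edges, delete both glued faces → V=14, E=30, F=18.
Attach a square bipyramid (V=6, E=12, F=8) along a 3-gon: merge 3 vertices and 3 edges, delete both glued faces → V=17, E=39, F=24.
Check: V − E + F = 17 − 39 + 24 = 2.

24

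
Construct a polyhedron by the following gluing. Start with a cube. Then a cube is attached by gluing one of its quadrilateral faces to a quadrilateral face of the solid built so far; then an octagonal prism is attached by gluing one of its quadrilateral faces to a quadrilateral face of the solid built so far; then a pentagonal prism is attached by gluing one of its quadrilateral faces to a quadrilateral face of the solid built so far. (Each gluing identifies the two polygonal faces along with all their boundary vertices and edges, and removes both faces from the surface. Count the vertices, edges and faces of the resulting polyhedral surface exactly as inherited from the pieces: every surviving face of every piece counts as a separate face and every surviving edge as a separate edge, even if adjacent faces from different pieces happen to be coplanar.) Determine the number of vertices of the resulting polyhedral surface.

A cube: V=8, E=12, F=6.
Attach a cube (V=8, E=12, F=6) along a 4-gon: merge 4 vertices and 4 edges, delete both glued faces → V=12, E=20, F=10.
Attach an octagonal prism (V=16, E=24, F=10) along a 4-gon: merge 4 vertices and 4 edges, delete both glued faces → V=24, E=40, F=18.
Attach a pentagonal prism (V=10, E=15, F=7) along a 4-gon: merge 4 vertices and 4 edges, delete both glued faces → V=30, E=51, F=23.
Check: V − E + F = 30 − 51 + 23 = 2.

30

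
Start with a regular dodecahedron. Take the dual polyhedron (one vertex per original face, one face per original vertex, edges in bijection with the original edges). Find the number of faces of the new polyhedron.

20

The base solid has V = 20, E = 30, F = 12.
The dual swaps V and F and preserves E: V′ = F = 12, E′ = E = 30, F′ = V = 20.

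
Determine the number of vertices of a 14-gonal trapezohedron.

30

The n-trapezohedron (dual of the n-antiprism) has V = 2·14 + 2 = 30, E = 4·14 = 56, F = 2·14 = 28.
Check: V − E + F = 30 − 56 + 28 = 2.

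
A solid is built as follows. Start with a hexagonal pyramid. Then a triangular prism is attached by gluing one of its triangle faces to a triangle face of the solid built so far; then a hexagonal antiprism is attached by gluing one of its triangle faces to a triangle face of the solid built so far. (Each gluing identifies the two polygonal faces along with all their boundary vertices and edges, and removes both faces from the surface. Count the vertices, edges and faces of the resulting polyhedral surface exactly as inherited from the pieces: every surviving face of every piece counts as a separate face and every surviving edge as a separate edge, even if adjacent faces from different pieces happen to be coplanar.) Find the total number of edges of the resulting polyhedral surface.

A hexagonal pyramid: V=7, E=12, F=7.
Attach a triangular prism (V=6, E=9, F=5) along a 3-gon: merge 3 vertices and 3 edges, delete both glued faces → V=10, E=18, F=10.
Attach a hexagonal antiprism (V=12, E=24, F=14) along a 3-gon: merge 3 vertices and 3 edges, delete both glued faces → V=19, E=39, F=22.
Check: V − E + F = 19 − 39 + 22 = 2.

39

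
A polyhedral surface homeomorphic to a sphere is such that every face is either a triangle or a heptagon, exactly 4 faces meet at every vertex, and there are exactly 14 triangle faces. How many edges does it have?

Let x be the number of heptagons; then F = 14 + x.
Edge–face incidences: 2E = 3·14 + 7·x = 42 + 7x.
Every vertex has degree 4, so 4V = 2E.
Euler: V − E + F = 2 ⇒ (2E)/4 − E + (14 + x) = 2.
Multiply by 8: 2·(2E) − 4·(2E) + 8·(14 + x) = 16, i.e. 112 + 8x − 2·(42 + 7x) = 16.
Collecting terms: −6x + 28 = 16, so −6x = −12, so x = 2.
Then 2E = 42 + 7·2 = 56, so E = 28, V = 2E/4 = 14, F = 14 + 2 = 16.

28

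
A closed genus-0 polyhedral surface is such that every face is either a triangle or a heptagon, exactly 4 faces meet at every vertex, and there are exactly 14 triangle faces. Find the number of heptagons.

2

Let x be the number of heptagons; then F = 14 + x.
Edge–face incidences: 2E = 3·14 + 7·x = 42 + 7x.
Every vertex has degree 4, so 4V = 2E.
Euler: V − E + F = 2 ⇒ (2E)/4 − E + (14 + x) = 2.
Multiply by 8: 2·(2E) − 4·(2E) + 8·(14 + x) = 16, i.e. 112 + 8x − 2·(42 + 7x) = 16.
Collecting terms: −6x + 28 = 16, so −6x = −12, so x = 2.
Then 2E = 42 + 7·2 = 56, so E = 28, V = 2E/4 = 14, F = 14 + 2 = 16.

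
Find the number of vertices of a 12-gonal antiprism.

An antiprism on an n-gon has two n-gon caps and 2n triangles: V = 2·12 = 24, E = 4·12 = 48, F = 2·12 + 2 = 26.

24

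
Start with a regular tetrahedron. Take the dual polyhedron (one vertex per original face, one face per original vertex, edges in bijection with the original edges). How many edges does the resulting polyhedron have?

The base solid has V = 4, E = 6, F = 4.
The dual swaps V and F and preserves E: V′ = F = 4, E′ = E = 6, F′ = V = 4.

6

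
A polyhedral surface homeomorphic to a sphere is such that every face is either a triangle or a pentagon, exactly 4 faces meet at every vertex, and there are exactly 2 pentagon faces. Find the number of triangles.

Let x be the number of triangles; then F = 2 + x.
Edge–face incidences: 2E = 5·2 + 3·x = 10 + 3x.
Every vertex has degree 4, so 4V = 2E.
Euler: V − E + F = 2 ⇒ (2E)/4 − E + (2 + x) = 2.
Multiply by 8: 2·(2E) − 4·(2E) + 8·(2 + x) = 16, i.e. 16 + 8x − 2·(10 + 3x) = 16.
Collecting terms: 2x − 4 = 16, so 2x = 20, so x = 10.
Then 2E = 10 + 3·10 = 40, so E = 20, V = 2E/4 = 10, F = 2 + 10 = 12.

10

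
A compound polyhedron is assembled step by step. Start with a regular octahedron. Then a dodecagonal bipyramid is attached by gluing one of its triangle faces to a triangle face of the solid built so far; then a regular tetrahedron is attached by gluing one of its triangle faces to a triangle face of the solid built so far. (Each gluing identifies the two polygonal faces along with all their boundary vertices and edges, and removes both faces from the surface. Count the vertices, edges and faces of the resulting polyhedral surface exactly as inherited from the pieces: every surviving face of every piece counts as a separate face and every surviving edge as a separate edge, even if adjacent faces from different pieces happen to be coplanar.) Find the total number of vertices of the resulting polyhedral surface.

A regular octahedron: V=6, E=12, F=8.
Attach a dodecagonal bipyramid (V=14, E=36, F=24) along a 3-gon: merge 3 vertices and 3 edges, delete both glued faces → V=17, E=45, F=30.
Attach a regular tetrahedron (V=4, E=6, F=4) along a 3-gon: merge 3 vertices and 3 edges, delete both glued faces → V=18, E=48, F=32.
Check: V − E + F = 18 − 48 + 32 = 2.

18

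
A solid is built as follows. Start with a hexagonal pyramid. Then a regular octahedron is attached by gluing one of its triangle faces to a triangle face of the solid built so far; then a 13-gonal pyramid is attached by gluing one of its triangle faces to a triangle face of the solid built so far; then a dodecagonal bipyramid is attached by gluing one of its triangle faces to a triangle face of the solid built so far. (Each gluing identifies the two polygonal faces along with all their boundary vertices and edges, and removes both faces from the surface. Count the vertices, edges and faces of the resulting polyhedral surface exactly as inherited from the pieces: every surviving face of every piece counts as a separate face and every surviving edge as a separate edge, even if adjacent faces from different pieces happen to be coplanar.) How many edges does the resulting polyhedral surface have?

77

A hexagonal pyramid: V=7, E=12, F=7.
Attach a regular octahedron (V=6, E=12, F=8) along a 3-gon: merge 3 vertices and 3 edges, delete both glued faces → V=10, E=21, F=13.
Attach a 13-gonal pyramid (V=14, E=26, F=14) along a 3-gon: merge 3 vertices and 3 edges, delete both glued faces → V=21, E=44, F=25.
Attach a dodecagonal bipyramid (V=14, E=36, F=24) along a 3-gon: merge 3 vertices and 3 edges, delete both glued faces → V=32, E=77, F=47.
Check: V − E + F = 32 − 77 + 47 = 2.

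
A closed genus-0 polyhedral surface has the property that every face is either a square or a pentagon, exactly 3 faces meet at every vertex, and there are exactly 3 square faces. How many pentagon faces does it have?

6

Let x be the number of pentagons; then F = 3 + x.
Edge–face incidences: 2E = 4·3 + 5·x = 12 + 5x.
Every vertex has degree 3, so 3V = 2E.
Euler: V − E + F = 2 ⇒ (2E)/3 − E + (3 + x) = 2.
Multiply by 6: 2·(2E) − 3·(2E) + 6·(3 + x) = 12, i.e. 18 + 6x − (12 + 5x) = 12.
Collecting terms: x + 6 = 12, so x = 6.
Then 2E = 12 + 5·6 = 42, so E = 21, V = 2E/3 = 14, F = 3 + 6 = 9.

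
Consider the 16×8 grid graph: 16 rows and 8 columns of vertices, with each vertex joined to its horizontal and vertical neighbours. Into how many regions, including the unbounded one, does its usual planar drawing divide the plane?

The grid has V = 16·8 = 128 vertices and E = 16·7 + 8·15 = 232 edges.
F = 2 − V + E = 2 − 128 + 232 = 106.

106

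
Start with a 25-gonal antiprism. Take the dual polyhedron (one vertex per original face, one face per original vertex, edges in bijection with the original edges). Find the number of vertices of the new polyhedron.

The base solid has V = 50, E = 100, F = 52.
The dual swaps V and F and preserves E: V′ = F = 52, E′ = E = 100, F′ = V = 50.

52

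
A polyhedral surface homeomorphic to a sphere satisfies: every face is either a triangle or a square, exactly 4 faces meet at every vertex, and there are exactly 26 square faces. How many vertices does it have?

Let x be the number of triangles; then F = 26 + x.
Edge–face incidences: 2E = 4·26 + 3·x = 104 + 3x.
Every vertex has degree 4, so 4V = 2E.
Euler: V − E + F = 2 ⇒ (2E)/4 − E + (26 + x) = 2.
Multiply by 8: 2·(2E) − 4·(2E) + 8·(26 + x) = 16, i.e. 208 + 8x − 2·(104 + 3x) = 16.
Collecting terms: 2x = 16, so x = 8.
Then 2E = 104 + 3·8 = 128, so E = 64, V = 2E/4 = 32, F = 26 + 8 = 34.

32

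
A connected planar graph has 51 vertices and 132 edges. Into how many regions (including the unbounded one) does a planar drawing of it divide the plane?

Euler's formula for a connected plane graph: V − E + F = 2, so F = 2 − 51 + 132 = 83.

83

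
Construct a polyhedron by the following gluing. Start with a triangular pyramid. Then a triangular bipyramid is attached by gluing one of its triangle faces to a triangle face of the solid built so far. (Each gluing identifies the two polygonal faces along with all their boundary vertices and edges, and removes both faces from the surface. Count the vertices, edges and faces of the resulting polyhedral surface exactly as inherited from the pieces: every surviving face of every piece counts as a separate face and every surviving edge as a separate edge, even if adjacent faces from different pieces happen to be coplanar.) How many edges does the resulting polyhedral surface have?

A triangular pyramid: V=4, E=6, F=4.
Attach a triangular bipyramid (V=5, E=9, F=6) along a 3-gon: merge 3 vertices and 3 edges, delete both glued faces → V=6, E=12, F=8.
Check: V − E + F = 6 − 12 + 8 = 2.

12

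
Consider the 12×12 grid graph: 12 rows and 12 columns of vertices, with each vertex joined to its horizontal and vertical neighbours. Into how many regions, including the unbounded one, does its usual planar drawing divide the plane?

122

The grid has V = 12·12 = 144 vertices and E = 12·11 + 12·11 = 264 edges.
F = 2 − V + E = 2 − 144 + 264 = 122.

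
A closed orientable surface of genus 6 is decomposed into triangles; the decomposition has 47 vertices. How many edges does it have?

171

χ = 2 − 2·6 = -10, and every face is a triangle so 3F = 2E.
V − E + F = -10 with E = 3F/2 gives 47 − (3/2 − 1)·F = -10, so F = 114 and E = 171.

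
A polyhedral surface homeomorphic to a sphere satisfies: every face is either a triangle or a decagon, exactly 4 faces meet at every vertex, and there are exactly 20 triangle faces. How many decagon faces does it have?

Let x be the number of decagons; then F = 20 + x.
Edge–face incidences: 2E = 3·20 + 10·x = 60 + 10x.
Every vertex has degree 4, so 4V = 2E.
Euler: V − E + F = 2 ⇒ (2E)/4 − E + (20 + x) = 2.
Multiply by 8: 2·(2E) − 4·(2E) + 8·(20 + x) = 16, i.e. 160 + 8x − 2·(60 + 10x) = 16.
Collecting terms: −12x + 40 = 16, so −12x = −24, so x = 2.
Then 2E = 60 + 10·2 = 80, so E = 40, V = 2E/4 = 20, F = 20 + 2 = 22.

2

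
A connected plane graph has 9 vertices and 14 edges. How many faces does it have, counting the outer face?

7

Euler's formula for a connected plane graph: V − E + F = 2, so F = 2 − 9 + 14 = 7.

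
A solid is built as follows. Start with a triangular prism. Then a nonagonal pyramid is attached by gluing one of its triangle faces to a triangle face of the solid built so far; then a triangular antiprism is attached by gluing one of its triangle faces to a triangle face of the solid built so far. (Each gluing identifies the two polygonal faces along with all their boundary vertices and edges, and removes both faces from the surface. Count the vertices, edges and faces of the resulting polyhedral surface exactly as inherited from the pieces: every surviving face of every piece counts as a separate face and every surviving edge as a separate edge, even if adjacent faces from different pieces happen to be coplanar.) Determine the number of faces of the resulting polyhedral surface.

A triangular prism: V=6, E=9, F=5.
Attach a nonagonal pyramid (V=10, E=18, F=10) along a 3-gon: merge 3 vertices and 3 edges, delete both glued faces → V=13, E=24, F=13.
Attach a triangular antiprism (V=6, E=12, F=8) along a 3-gon: merge 3 vertices and 3 edges, delete both glued faces → V=16, E=33, F=19.
Check: V − E + F = 16 − 33 + 19 = 2.

19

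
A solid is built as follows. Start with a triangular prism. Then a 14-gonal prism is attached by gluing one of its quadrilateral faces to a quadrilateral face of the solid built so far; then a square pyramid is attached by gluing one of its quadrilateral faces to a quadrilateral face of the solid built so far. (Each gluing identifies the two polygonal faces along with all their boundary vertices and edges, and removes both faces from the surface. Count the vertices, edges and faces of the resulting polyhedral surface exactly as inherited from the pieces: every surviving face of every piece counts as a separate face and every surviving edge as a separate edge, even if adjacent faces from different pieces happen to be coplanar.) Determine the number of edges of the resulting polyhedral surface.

51

A triangular prism: V=6, E=9, F=5.
Attach a 14-gonal prism (V=28, E=42, F=16) along a 4-gon: merge 4 vertices and 4 edges, delete both glued faces → V=30, E=47, F=19.
Attach a square pyramid (V=5, E=8, F=5) along a 4-gon: merge 4 vertices and 4 edges, delete both glued faces → V=31, E=51, F=22.
Check: V − E + F = 31 − 51 + 22 = 2.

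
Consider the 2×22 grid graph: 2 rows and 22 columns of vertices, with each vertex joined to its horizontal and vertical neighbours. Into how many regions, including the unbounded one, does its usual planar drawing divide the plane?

22

The grid has V = 2·22 = 44 vertices and E = 2·21 + 22·1 = 64 edges.
F = 2 − V + E = 2 − 44 + 64 = 22.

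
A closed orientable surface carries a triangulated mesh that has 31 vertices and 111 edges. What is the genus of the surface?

Every face is a triangle and each edge borders two faces, so 3F = 2·111, giving F = 74.
χ = V − E + F = 31 − 111 + 74 = -6.
For a closed orientable surface χ = 2 − 2g, so g = (2 − (-6))/2 = 4.

4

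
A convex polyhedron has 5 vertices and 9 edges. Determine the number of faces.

6

Here V − E + F = 2.
F = 2 − V + E = 2 − 5 + 9 = 6.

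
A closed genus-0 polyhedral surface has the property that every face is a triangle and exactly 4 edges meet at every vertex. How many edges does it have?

12

Each face has 3 edges and each edge borders two faces, so 2E = 3F.
Each vertex has degree 4, so 4V = 2E and hence V = 3F/4.
Euler: V − E + F = 2 ⇒ (3F/4) − (3F/2) + F = 2.
Multiply by 8: (6 − 12 + 8)F = 16, i.e. 2F = 16.
So F = 8, E = 3·8/2 = 12, V = 3·8/4 = 6.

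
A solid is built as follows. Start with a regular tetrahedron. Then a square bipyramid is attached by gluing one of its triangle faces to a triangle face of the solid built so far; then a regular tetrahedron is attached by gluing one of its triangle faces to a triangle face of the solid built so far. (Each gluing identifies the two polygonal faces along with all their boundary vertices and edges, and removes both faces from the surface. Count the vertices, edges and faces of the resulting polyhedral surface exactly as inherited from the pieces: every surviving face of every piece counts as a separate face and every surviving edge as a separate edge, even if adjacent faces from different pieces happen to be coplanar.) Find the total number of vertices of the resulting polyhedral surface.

A regular tetrahedron: V=4, E=6, F=4.
Attach a square bipyramid (V=6, E=12, F=8) along a 3-gon: merge 3 vertices and 3 edges, delete both glued faces → V=7, E=15, F=10.
Attach a regular tetrahedron (V=4, E=6, F=4) along a 3-gon: merge 3 vertices and 3 edges, delete both glued faces → V=8, E=18, F=12.
Check: V − E + F = 8 − 18 + 12 = 2.

8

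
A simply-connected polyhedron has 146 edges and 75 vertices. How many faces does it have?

73

Here V − E + F = 2.
F = 2 − V + E = 2 − 75 + 146 = 73.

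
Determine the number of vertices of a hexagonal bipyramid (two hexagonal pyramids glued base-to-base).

8

A bipyramid over an n-gon has 2n triangular faces and n + 2 vertices: V = 6 + 2 = 8, E = 3·6 = 18, F = 2·6 = 12.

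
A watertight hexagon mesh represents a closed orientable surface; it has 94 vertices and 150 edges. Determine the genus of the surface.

4

Every face is a hexagon and each edge borders two faces, so 6F = 2·150, giving F = 50.
χ = V − E + F = 94 − 150 + 50 = -6.
For a closed orientable surface χ = 2 − 2g, so g = (2 − (-6))/2 = 4.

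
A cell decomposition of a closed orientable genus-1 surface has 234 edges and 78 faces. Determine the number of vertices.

156

For a closed orientable surface of genus 1, χ = 2 − 2·1 = 0.
V = 0 + E − F = 0 + 234 − 78 = 156.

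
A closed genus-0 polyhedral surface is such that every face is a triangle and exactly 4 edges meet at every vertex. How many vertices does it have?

Each face has 3 edges and each edge borders two faces, so 2E = 3F.
Each vertex has degree 4, so 4V = 2E and hence V = 3F/4.
Euler: V − E + F = 2 ⇒ (3F/4) − (3F/2) + F = 2.
Multiply by 8: (6 − 12 + 8)F = 16, i.e. 2F = 16.
So F = 8, E = 3·8/2 = 12, V = 3·8/4 = 6.

6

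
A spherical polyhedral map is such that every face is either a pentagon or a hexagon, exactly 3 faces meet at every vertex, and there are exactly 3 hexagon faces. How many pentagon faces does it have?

12

Let x be the number of pentagons; then F = 3 + x.
Edge–face incidences: 2E = 6·3 + 5·x = 18 + 5x.
Every vertex has degree 3, so 3V = 2E.
Euler: V − E + F = 2 ⇒ (2E)/3 − E + (3 + x) = 2.
Multiply by 6: 2·(2E) − 3·(2E) + 6·(3 + x) = 12, i.e. 18 + 6x − (18 + 5x) = 12.
Collecting terms: x = 12.
Then 2E = 18 + 5·12 = 78, so E = 39, V = 2E/3 = 26, F = 3 + 12 = 15.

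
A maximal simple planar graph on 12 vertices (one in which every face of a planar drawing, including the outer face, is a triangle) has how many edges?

30

In a plane triangulation 3F = 2E and V − E + F = 2, so E = 3V − 6 = 3·12 − 6 = 30.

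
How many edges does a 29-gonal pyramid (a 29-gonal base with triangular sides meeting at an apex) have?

A pyramid on an n-gon base has one n-gon and n triangles: V = 29 + 1 = 30, E = 2·29 = 58, F = 29 + 1 = 30.
Check: V − E + F = 30 − 58 + 30 = 2.

58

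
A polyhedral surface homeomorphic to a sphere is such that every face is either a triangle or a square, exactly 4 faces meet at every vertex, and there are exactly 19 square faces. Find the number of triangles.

8

Let x be the number of triangles; then F = 19 + x.
Edge–face incidences: 2E = 4·19 + 3·x = 76 + 3x.
Every vertex has degree 4, so 4V = 2E.
Euler: V − E + F = 2 ⇒ (2E)/4 − E + (19 + x) = 2.
Multiply by 8: 2·(2E) − 4·(2E) + 8·(19 + x) = 16, i.e. 152 + 8x − 2·(76 + 3x) = 16.
Collecting terms: 2x = 16, so x = 8.
Then 2E = 76 + 3·8 = 100, so E = 50, V = 2E/4 = 25, F = 19 + 8 = 27.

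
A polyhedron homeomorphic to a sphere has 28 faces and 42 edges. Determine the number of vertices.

16

Here V − E + F = 2.
V = 2 + E − F = 2 + 42 − 28 = 16.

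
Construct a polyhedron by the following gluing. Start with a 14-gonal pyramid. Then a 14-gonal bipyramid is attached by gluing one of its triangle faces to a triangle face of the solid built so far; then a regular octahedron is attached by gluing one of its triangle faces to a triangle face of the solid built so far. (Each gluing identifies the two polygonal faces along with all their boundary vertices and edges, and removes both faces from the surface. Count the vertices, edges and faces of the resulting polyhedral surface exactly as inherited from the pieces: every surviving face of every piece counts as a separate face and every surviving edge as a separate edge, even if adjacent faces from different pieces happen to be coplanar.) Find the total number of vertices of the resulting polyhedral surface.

31

A 14-gonal pyramid: V=15, E=28, F=15.
Attach a 14-gonal bipyramid (V=16, E=42, F=28) along a 3-gon: merge 3 vertices and 3 edges, delete both glued faces → V=28, E=67, F=41.
Attach a regular octahedron (V=6, E=12, F=8) along a 3-gon: merge 3 vertices and 3 edges, delete both glued faces → V=31, E=76, F=47.
Check: V − E + F = 31 − 76 + 47 = 2.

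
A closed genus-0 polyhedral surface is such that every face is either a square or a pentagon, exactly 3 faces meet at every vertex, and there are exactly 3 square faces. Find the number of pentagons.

6

Let x be the number of pentagons; then F = 3 + x.
Edge–face incidences: 2E = 4·3 + 5·x = 12 + 5x.
Every vertex has degree 3, so 3V = 2E.
Euler: V − E + F = 2 ⇒ (2E)/3 − E + (3 + x) = 2.
Multiply by 6: 2·(2E) − 3·(2E) + 6·(3 + x) = 12, i.e. 18 + 6x − (12 + 5x) = 12.
Collecting terms: x + 6 = 12, so x = 6.
Then 2E = 12 + 5·6 = 42, so E = 21, V = 2E/3 = 14, F = 3 + 6 = 9.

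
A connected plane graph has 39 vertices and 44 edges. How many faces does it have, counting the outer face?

7

Euler's formula for a connected plane graph: V − E + F = 2, so F = 2 − 39 + 44 = 7.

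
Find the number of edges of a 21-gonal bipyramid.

63

A bipyramid over an n-gon has 2n triangular faces and n + 2 vertices: V = 21 + 2 = 23, E = 3·21 = 63, F = 2·21 = 42.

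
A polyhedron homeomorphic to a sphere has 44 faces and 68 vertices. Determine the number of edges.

110

Here V − E + F = 2.
E = V + F − (2) = 68 + 44 − (2) = 110.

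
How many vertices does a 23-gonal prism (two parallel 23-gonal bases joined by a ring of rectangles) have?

46

A prism on an n-gon has two n-gon bases and n rectangular sides: V = 2·23 = 46, E = 3·23 = 69, F = 23 + 2 = 25.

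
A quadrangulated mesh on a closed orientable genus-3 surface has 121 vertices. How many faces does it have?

χ = 2 − 2·3 = -4, and every face is a square so 4F = 2E.
V − E + F = -4 with E = 4F/2 gives 121 − (4/2 − 1)·F = -4, so F = 125 and E = 250.

125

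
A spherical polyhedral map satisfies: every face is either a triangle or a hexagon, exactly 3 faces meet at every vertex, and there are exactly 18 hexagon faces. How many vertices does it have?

Let x be the number of triangles; then F = 18 + x.
Edge–face incidences: 2E = 6·18 + 3·x = 108 + 3x.
Every vertex has degree 3, so 3V = 2E.
Euler: V − E + F = 2 ⇒ (2E)/3 − E + (18 + x) = 2.
Multiply by 6: 2·(2E) − 3·(2E) + 6·(18 + x) = 12, i.e. 108 + 6x − (108 + 3x) = 12.
Collecting terms: 3x = 12, so x = 4.
Then 2E = 108 + 3·4 = 120, so E = 60, V = 2E/3 = 40, F = 18 + 4 = 22.

40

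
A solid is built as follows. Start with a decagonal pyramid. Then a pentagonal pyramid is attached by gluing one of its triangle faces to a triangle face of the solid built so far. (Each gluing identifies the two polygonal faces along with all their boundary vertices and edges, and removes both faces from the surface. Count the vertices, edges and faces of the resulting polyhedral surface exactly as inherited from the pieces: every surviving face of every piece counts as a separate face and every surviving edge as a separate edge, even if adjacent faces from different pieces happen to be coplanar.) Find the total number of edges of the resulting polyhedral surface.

A decagonal pyramid: V=11, E=20, F=11.
Attach a pentagonal pyramid (V=6, E=10, F=6) along a 3-gon: merge 3 vertices and 3 edges, delete both glued faces → V=14, E=27, F=15.
Check: V − E + F = 14 − 27 + 15 = 2.

27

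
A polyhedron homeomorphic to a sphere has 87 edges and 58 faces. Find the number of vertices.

31

Here V − E + F = 2.
V = 2 + E − F = 2 + 87 − 58 = 31.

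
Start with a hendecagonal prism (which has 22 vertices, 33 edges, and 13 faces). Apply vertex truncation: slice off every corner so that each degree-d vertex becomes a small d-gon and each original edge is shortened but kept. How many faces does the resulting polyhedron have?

35

Truncation replaces each original edge-end by a new vertex, so V′ = 2E = 66.
Each original edge survives, and each old vertex of degree d contributes d new edges; summing degrees gives Σd = 2E, so E′ = E + 2E = 3E = 99.
Each original face survives and each original vertex becomes one new face: F′ = F + V = 35.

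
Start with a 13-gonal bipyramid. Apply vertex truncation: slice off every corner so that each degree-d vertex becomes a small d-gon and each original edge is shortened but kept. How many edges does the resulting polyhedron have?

117

The base solid has V = 15, E = 39, F = 26.
Truncation replaces each original edge-end by a new vertex, so V′ = 2E = 78.
Each original edge survives, and each old vertex of degree d contributes d new edges; summing degrees gives Σd = 2E, so E′ = E + 2E = 3E = 117.
Each original face survives and each original vertex becomes one new face: F′ = F + V = 41.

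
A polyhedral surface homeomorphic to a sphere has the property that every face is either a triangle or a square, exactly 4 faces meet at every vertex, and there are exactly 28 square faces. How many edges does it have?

68

Let x be the number of triangles; then F = 28 + x.
Edge–face incidences: 2E = 4·28 + 3·x = 112 + 3x.
Every vertex has degree 4, so 4V = 2E.
Euler: V − E + F = 2 ⇒ (2E)/4 − E + (28 + x) = 2.
Multiply by 8: 2·(2E) − 4·(2E) + 8·(28 + x) = 16, i.e. 224 + 8x − 2·(112 + 3x) = 16.
Collecting terms: 2x = 16, so x = 8.
Then 2E = 112 + 3·8 = 136, so E = 68, V = 2E/4 = 34, F = 28 + 8 = 36.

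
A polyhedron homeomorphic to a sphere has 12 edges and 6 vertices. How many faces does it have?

8

Here V − E + F = 2.
F = 2 − V + E = 2 − 6 + 12 = 8.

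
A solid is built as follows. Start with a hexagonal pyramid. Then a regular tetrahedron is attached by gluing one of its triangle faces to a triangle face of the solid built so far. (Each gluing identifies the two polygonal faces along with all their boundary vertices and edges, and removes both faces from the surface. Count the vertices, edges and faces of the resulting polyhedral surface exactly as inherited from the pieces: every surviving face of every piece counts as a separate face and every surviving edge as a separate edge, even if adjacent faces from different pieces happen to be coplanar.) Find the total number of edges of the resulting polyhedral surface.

15

A hexagonal pyramid: V=7, E=12, F=7.
Attach a regular tetrahedron (V=4, E=6, F=4) along a 3-gon: merge 3 vertices and 3 edges, delete both glued faces → V=8, E=15, F=9.
Check: V − E + F = 8 − 15 + 9 = 2.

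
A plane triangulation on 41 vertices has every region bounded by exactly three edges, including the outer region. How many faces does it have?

In a plane triangulation 3F = 2E and V − E + F = 2, so F = 2V − 4 = 2·41 − 4 = 78.

78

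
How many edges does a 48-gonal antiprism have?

An antiprism on an n-gon has two n-gon caps and 2n triangles: V = 2·48 = 96, E = 4·48 = 192, F = 2·48 + 2 = 98.

192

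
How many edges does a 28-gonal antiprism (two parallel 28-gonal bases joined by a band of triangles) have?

An antiprism on an n-gon has two n-gon caps and 2n triangles: V = 2·28 = 56, E = 4·28 = 112, F = 2·28 + 2 = 58.
Check: V − E + F = 56 − 112 + 58 = 2.

112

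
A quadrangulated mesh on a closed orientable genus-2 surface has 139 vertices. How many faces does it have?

χ = 2 − 2·2 = -2, and every face is a square so 4F = 2E.
V − E + F = -2 with E = 4F/2 gives 139 − (4/2 − 1)·F = -2, so F = 141 and E = 282.

141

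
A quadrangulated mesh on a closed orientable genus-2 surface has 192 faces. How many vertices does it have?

χ = 2 − 2·2 = -2, and every face is a square so 4F = 2E.
E = 4·192/2 = 384. Then V = -2 + E − F = -2 + 384 − 192 = 190.

190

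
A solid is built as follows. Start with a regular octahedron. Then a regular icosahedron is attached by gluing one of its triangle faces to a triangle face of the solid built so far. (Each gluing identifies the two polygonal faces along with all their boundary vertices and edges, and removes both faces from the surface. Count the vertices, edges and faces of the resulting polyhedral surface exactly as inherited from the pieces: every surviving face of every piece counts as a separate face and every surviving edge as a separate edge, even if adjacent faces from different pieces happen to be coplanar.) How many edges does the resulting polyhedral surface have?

39

A regular octahedron: V=6, E=12, F=8.
Attach a regular icosahedron (V=12, E=30, F=20) along a 3-gon: merge 3 vertices and 3 edges, delete both glued faces → V=15, E=39, F=26.
Check: V − E + F = 15 − 39 + 26 = 2.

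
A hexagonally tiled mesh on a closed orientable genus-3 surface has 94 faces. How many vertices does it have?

184

χ = 2 − 2·3 = -4, and every face is a hexagon so 6F = 2E.
E = 6·94/2 = 282. Then V = -4 + E − F = -4 + 282 − 94 = 184.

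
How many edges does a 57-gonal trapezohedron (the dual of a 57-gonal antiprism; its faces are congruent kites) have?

The n-trapezohedron (dual of the n-antiprism) has V = 2·57 + 2 = 116, E = 4·57 = 228, F = 2·57 = 114.
Check: V − E + F = 116 − 228 + 114 = 2.

228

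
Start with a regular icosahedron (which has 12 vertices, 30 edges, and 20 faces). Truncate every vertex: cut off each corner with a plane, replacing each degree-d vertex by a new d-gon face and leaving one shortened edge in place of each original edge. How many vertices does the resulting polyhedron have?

Truncation replaces each original edge-end by a new vertex, so V′ = 2E = 60.
Each original edge survives, and each old vertex of degree d contributes d new edges; summing degrees gives Σd = 2E, so E′ = E + 2E = 3E = 90.
Each original face survives and each original vertex becomes one new face: F′ = F + V = 32.

60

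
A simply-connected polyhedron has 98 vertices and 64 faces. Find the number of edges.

160

Here V − E + F = 2.
E = V + F − (2) = 98 + 64 − (2) = 160.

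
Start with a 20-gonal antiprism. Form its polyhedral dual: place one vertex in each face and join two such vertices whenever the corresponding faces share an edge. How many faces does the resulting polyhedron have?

40

The base solid has V = 40, E = 80, F = 42.
The dual swaps V and F and preserves E: V′ = F = 42, E′ = E = 80, F′ = V = 40.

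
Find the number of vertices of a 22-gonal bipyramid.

A bipyramid over an n-gon has 2n triangular faces and n + 2 vertices: V = 22 + 2 = 24, E = 3·22 = 66, F = 2·22 = 44.
Check: V − E + F = 24 − 66 + 44 = 2.

24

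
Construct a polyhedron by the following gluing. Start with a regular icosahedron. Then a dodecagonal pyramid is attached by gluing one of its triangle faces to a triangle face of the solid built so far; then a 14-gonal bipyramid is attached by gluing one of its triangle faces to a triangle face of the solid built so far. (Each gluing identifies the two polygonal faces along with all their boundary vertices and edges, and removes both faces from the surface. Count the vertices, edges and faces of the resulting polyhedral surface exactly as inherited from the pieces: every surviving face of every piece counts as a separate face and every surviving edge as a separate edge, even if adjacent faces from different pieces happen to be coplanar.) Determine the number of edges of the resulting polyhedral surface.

A regular icosahedron: V=12, E=30, F=20.
Attach a dodecagonal pyramid (V=13, E=24, F=13) along a 3-gon: merge 3 vertices and 3 edges, delete both glued faces → V=22, E=51, F=31.
Attach a 14-gonal bipyramid (V=16, E=42, F=28) along a 3-gon: merge 3 vertices and 3 edges, delete both glued faces → V=35, E=90, F=57.
Check: V − E + F = 35 − 90 + 57 = 2.

90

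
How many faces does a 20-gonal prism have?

22

A prism on an n-gon has two n-gon bases and n rectangular sides: V = 2·20 = 40, E = 3·20 = 60, F = 20 + 2 = 22.
Check: V − E + F = 40 − 60 + 22 = 2.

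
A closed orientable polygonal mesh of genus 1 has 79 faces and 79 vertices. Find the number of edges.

For a closed orientable surface of genus 1, χ = 2 − 2·1 = 0.
E = V + F − (0) = 79 + 79 − (0) = 158.

158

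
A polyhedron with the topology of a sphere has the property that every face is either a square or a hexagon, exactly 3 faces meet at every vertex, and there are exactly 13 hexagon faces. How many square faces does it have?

Let x be the number of squares; then F = 13 + x.
Edge–face incidences: 2E = 6·13 + 4·x = 78 + 4x.
Every vertex has degree 3, so 3V = 2E.
Euler: V − E + F = 2 ⇒ (2E)/3 − E + (13 + x) = 2.
Multiply by 6: 2·(2E) − 3·(2E) + 6·(13 + x) = 12, i.e. 78 + 6x − (78 + 4x) = 12.
Collecting terms: 2x = 12, so x = 6.
Then 2E = 78 + 4·6 = 102, so E = 51, V = 2E/3 = 34, F = 13 + 6 = 19.

6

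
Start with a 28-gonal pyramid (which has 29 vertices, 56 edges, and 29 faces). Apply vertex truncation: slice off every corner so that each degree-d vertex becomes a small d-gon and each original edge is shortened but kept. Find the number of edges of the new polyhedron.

168

Truncation replaces each original edge-end by a new vertex, so V′ = 2E = 112.
Each original edge survives, and each old vertex of degree d contributes d new edges; summing degrees gives Σd = 2E, so E′ = E + 2E = 3E = 168.
Each original face survives and each original vertex becomes one new face: F′ = F + V = 58.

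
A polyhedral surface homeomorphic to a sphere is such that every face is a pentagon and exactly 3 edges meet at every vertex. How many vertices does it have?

20

Each face has 5 edges and each edge borders two faces, so 2E = 5F.
Each vertex has degree 3, so 3V = 2E and hence V = 5F/3.
Euler: V − E + F = 2 ⇒ (5F/3) − (5F/2) + F = 2.
Multiply by 6: (10 − 15 + 6)F = 12, i.e. 1F = 12.
So F = 12, E = 5·12/2 = 30, V = 5·12/3 = 20.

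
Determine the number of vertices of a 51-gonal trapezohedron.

104

The n-trapezohedron (dual of the n-antiprism) has V = 2·51 + 2 = 104, E = 4·51 = 204, F = 2·51 = 102.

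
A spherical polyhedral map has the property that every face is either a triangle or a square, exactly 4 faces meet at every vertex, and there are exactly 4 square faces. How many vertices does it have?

Let x be the number of triangles; then F = 4 + x.
Edge–face incidences: 2E = 4·4 + 3·x = 16 + 3x.
Every vertex has degree 4, so 4V = 2E.
Euler: V − E + F = 2 ⇒ (2E)/4 − E + (4 + x) = 2.
Multiply by 8: 2·(2E) − 4·(2E) + 8·(4 + x) = 16, i.e. 32 + 8x − 2·(16 + 3x) = 16.
Collecting terms: 2x = 16, so x = 8.
Then 2E = 16 + 3·8 = 40, so E = 20, V = 2E/4 = 10, F = 4 + 8 = 12.

10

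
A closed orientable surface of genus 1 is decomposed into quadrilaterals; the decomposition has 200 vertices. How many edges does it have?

400

χ = 2 − 2·1 = 0, and every face is a square so 4F = 2E.
V − E + F = 0 with E = 4F/2 gives 200 − (4/2 − 1)·F = 0, so F = 200 and E = 400.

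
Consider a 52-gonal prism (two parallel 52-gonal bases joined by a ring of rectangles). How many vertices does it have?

A prism on an n-gon has two n-gon bases and n rectangular sides: V = 2·52 = 104, E = 3·52 = 156, F = 52 + 2 = 54.

104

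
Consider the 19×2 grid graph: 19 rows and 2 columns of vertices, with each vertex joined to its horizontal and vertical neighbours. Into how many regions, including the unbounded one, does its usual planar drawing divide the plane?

The grid has V = 19·2 = 38 vertices and E = 19·1 + 2·18 = 55 edges.
F = 2 − V + E = 2 − 38 + 55 = 19.

19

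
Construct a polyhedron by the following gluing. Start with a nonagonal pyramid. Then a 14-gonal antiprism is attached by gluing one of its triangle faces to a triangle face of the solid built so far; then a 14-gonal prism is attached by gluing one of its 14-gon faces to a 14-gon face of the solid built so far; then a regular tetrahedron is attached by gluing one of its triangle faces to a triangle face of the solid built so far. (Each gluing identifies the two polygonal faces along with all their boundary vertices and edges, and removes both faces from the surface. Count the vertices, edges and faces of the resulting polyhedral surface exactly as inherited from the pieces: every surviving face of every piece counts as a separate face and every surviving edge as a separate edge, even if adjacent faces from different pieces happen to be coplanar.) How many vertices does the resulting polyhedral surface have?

A nonagonal pyramid: V=10, E=18, F=10.
Attach a 14-gonal antiprism (V=28, E=56, F=30) along a 3-gon: merge 3 vertices and 3 edges, delete both glued faces → V=35, E=71, F=38.
Attach a 14-gonal prism (V=28, E=42, F=16) along a 14-gon: merge 14 vertices and 14 edges, delete both glued faces → V=49, E=99, F=52.
Attach a regular tetrahedron (V=4, E=6, F=4) along a 3-gon: merge 3 vertices and 3 edges, delete both glued faces → V=50, E=102, F=54.
Check: V − E + F = 50 − 102 + 54 = 2.

50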